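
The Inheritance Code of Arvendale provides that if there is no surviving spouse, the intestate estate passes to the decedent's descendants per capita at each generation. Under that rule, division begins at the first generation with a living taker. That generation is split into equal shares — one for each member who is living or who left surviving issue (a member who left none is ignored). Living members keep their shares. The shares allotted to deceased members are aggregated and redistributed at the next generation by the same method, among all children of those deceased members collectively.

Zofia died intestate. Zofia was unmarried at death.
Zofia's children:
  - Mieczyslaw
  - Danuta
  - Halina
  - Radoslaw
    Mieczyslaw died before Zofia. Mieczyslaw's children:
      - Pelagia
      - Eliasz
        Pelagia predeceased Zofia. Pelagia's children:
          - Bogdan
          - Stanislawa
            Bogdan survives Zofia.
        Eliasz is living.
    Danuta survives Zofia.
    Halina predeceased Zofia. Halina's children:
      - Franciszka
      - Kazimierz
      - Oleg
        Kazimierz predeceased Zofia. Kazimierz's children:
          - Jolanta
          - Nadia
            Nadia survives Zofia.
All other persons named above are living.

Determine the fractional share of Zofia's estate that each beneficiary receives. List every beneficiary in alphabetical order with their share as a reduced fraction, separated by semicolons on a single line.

There is no surviving spouse, so the entire estate passes to Zofia's descendants per capita at each generation.
At generation 1 (Mieczyslaw, Danuta, Halina, Radoslaw) there are 4 shares of (1)/4 = 1/4 each.
Living: Danuta and Radoslaw — each takes 1/4.
Deceased: Mieczyslaw and Halina. Their combined 1/2 is pooled and carried to generation 2.
At generation 2 (Pelagia, Eliasz, Franciszka, Kazimierz, Oleg) there are 5 shares of (1/2)/5 = 1/10 each.
Living: Eliasz, Franciszka, and Oleg — each takes 1/10.
Deceased: Pelagia and Kazimierz. Their combined 1/5 is pooled and carried to generation 3.
At generation 3 (Bogdan, Stanislawa, Jolanta, Nadia) there are 4 shares of (1/5)/4 = 1/20 each.
Living: Bogdan, Stanislawa, Jolanta, and Nadia — each takes 1/20.

Bogdan 1/20; Danuta 1/4; Eliasz 1/10; Franciszka 1/10; Jolanta 1/20; Nadia 1/20; Oleg 1/10; Radoslaw 1/4; Stanislawa 1/20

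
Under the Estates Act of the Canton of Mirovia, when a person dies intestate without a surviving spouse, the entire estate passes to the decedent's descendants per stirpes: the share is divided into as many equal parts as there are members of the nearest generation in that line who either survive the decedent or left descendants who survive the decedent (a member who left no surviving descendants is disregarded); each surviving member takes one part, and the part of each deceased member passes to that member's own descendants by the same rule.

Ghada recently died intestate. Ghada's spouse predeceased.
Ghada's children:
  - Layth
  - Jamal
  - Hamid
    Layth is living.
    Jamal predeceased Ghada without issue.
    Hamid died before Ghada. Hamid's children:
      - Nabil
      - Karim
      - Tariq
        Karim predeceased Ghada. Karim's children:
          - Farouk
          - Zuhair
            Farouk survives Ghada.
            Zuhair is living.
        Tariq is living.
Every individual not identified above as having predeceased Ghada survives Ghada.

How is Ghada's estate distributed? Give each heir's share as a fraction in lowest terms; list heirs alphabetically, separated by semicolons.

Farouk 1/12; Layth 1/2; Nabil 1/6; Tariq 1/6; Zuhair 1/12

There is no surviving spouse, so the entire estate passes to Ghada's descendants per stirpes.
Jamal left no surviving issue, so that branch lapses and is disregarded.
The estate is divided into 2 equal shares of 1/2 among Layth, Hamid.
Layth is living and takes 1/2.
Hamid predeceased; the 1/2 allotted to Hamid's branch passes to Hamid's issue by representation.
The 1/2 is divided into 3 equal shares of 1/6 among Nabil, Karim, Tariq.
Nabil is living and takes 1/6.
Karim predeceased; the 1/6 allotted to Karim's branch passes to Karim's issue by representation.
The 1/6 is divided into 2 equal shares of 1/12 among Farouk, Zuhair.
Farouk is living and takes 1/12.
Zuhair is living and takes 1/12.
Tariq is living and takes 1/6.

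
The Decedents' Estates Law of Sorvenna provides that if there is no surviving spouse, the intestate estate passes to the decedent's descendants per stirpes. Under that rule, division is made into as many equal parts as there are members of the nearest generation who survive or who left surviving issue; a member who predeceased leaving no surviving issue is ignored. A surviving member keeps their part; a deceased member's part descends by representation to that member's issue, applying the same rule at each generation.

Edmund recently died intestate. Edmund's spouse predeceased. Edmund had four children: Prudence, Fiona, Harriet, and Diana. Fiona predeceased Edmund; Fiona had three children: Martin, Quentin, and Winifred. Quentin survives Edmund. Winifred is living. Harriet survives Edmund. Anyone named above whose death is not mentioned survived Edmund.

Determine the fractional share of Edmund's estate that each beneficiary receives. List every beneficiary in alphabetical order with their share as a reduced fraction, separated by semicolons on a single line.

There is no surviving spouse, so the entire estate passes to Edmund's descendants per stirpes.
The estate is divided into 4 equal shares of 1/4 among Prudence, Fiona, Harriet, Diana.
Prudence is living and takes 1/4.
Fiona predeceased; the 1/4 allotted to Fiona's branch passes to Fiona's issue by representation.
The 1/4 is divided into 3 equal shares of 1/12 among Martin, Quentin, Winifred.
Martin is living and takes 1/12.
Quentin is living and takes 1/12.
Winifred is living and takes 1/12.
Harriet is living and takes 1/4.
Diana is living and takes 1/4.

Diana 1/4; Harriet 1/4; Martin 1/12; Prudence 1/4; Quentin 1/12; Winifred 1/12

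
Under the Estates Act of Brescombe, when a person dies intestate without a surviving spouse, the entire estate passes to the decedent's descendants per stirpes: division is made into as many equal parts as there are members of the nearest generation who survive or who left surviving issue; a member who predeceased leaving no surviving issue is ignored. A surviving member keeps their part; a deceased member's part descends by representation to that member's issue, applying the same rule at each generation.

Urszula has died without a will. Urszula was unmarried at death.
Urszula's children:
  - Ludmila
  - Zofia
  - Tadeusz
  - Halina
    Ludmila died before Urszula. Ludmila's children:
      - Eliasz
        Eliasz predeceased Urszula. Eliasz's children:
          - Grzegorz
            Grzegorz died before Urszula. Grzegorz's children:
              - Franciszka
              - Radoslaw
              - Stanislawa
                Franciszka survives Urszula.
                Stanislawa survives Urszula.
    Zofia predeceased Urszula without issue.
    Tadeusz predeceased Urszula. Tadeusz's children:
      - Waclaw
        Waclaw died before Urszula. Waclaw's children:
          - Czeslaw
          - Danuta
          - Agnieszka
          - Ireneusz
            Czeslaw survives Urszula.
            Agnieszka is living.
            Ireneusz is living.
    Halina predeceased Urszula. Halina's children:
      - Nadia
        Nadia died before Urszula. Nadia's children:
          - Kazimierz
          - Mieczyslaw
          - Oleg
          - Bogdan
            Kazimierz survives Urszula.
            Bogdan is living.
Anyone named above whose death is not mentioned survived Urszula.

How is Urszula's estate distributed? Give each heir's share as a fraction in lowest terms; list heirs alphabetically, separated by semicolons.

Agnieszka 1/12; Bogdan 1/12; Czeslaw 1/12; Danuta 1/12; Franciszka 1/9; Ireneusz 1/12; Kazimierz 1/12; Mieczyslaw 1/12; Oleg 1/12; Radoslaw 1/9; Stanislawa 1/9

There is no surviving spouse, so the entire estate passes to Urszula's descendants per stirpes.
Zofia left no surviving issue, so that branch lapses and is disregarded.
The estate is divided into 3 equal shares of 1/3 among Ludmila, Tadeusz, Halina.
Ludmila predeceased; the 1/3 allotted to Ludmila's branch passes to Ludmila's issue by representation.
Eliasz's line is the sole branch at this level, so the full 1/3 passes to Eliasz's issue by representation.
Grzegorz's line is the sole branch at this level, so the full 1/3 passes to Grzegorz's issue by representation.
The 1/3 is divided into 3 equal shares of 1/9 among Franciszka, Radoslaw, Stanislawa.
Franciszka is living and takes 1/9.
Radoslaw is living and takes 1/9.
Stanislawa is living and takes 1/9.
Tadeusz predeceased; the 1/3 allotted to Tadeusz's branch passes to Tadeusz's issue by representation.
Waclaw's line is the sole branch at this level, so the full 1/3 passes to Waclaw's issue by representation.
The 1/3 is divided into 4 equal shares of 1/12 among Czeslaw, Danuta, Agnieszka, Ireneusz.
Czeslaw is living and takes 1/12.
Danuta is living and takes 1/12.
Agnieszka is living and takes 1/12.
Ireneusz is living and takes 1/12.
Halina predeceased; the 1/3 allotted to Halina's branch passes to Halina's issue by representation.
Nadia's line is the sole branch at this level, so the full 1/3 passes to Nadia's issue by representation.
The 1/3 is divided into 4 equal shares of 1/12 among Kazimierz, Mieczyslaw, Oleg, Bogdan.
Kazimierz is living and takes 1/12.
Mieczyslaw is living and takes 1/12.
Oleg is living and takes 1/12.
Bogdan is living and takes 1/12.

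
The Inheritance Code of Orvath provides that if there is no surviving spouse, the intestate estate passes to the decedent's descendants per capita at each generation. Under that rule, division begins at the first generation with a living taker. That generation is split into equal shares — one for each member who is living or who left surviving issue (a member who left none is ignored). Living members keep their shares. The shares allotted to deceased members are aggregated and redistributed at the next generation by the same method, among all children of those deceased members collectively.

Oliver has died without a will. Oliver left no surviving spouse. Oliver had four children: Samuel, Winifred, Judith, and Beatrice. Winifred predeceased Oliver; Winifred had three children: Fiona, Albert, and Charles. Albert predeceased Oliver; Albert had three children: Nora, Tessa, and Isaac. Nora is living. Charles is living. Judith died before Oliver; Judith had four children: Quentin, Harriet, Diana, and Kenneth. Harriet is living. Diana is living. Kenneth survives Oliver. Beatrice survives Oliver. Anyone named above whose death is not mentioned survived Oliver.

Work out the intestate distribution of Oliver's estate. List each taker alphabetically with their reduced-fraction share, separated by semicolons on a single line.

There is no surviving spouse, so the entire estate passes to Oliver's descendants per capita at each generation.
At generation 1 (Samuel, Winifred, Judith, Beatrice) there are 4 shares of (1)/4 = 1/4 each.
Living: Samuel and Beatrice — each takes 1/4.
Deceased: Winifred and Judith. Their combined 1/2 is pooled and carried to generation 2.
At generation 2 (Fiona, Albert, Charles, Quentin, Harriet, Diana, Kenneth) there are 7 shares of (1/2)/7 = 1/14 each.
Living: Fiona, Charles, Quentin, Harriet, Diana, and Kenneth — each takes 1/14.
Deceased: Albert. That 1/14 share is carried to generation 3.
At generation 3 (Nora, Tessa, Isaac) there are 3 shares of (1/14)/3 = 1/42 each.
Living: Nora, Tessa, and Isaac — each takes 1/42.

Beatrice 1/4; Charles 1/14; Diana 1/14; Fiona 1/14; Harriet 1/14; Isaac 1/42; Kenneth 1/14; Nora 1/42; Quentin 1/14; Samuel 1/4; Tessa 1/42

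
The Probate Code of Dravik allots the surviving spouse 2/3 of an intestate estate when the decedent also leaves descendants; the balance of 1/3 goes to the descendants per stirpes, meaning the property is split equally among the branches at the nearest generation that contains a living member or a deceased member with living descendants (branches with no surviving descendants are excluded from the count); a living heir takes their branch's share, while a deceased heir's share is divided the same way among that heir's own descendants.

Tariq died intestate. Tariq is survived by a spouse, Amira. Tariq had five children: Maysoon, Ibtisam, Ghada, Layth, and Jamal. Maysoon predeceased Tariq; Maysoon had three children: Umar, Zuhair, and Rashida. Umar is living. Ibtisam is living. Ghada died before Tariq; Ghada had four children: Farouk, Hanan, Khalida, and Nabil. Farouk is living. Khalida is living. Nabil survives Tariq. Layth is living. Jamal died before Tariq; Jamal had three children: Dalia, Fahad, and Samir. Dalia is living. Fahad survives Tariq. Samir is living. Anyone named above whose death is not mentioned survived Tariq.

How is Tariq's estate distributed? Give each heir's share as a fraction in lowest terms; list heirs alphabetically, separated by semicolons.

Amira, as surviving spouse, takes 2/3.
The remaining 1/3 passes to Tariq's descendants per stirpes.
The 1/3 is divided into 5 equal shares of 1/15 among Maysoon, Ibtisam, Ghada, Layth, Jamal.
Maysoon predeceased; the 1/15 allotted to Maysoon's branch passes to Maysoon's issue by representation.
The 1/15 is divided into 3 equal shares of 1/45 among Umar, Zuhair, Rashida.
Umar is living and takes 1/45.
Zuhair is living and takes 1/45.
Rashida is living and takes 1/45.
Ibtisam is living and takes 1/15.
Ghada predeceased; the 1/15 allotted to Ghada's branch passes to Ghada's issue by representation.
The 1/15 is divided into 4 equal shares of 1/60 among Farouk, Hanan, Khalida, Nabil.
Farouk is living and takes 1/60.
Hanan is living and takes 1/60.
Khalida is living and takes 1/60.
Nabil is living and takes 1/60.
Layth is living and takes 1/15.
Jamal predeceased; the 1/15 allotted to Jamal's branch passes to Jamal's issue by representation.
The 1/15 is divided into 3 equal shares of 1/45 among Dalia, Fahad, Samir.
Dalia is living and takes 1/45.
Fahad is living and takes 1/45.
Samir is living and takes 1/45.

Amira 2/3; Dalia 1/45; Fahad 1/45; Farouk 1/60; Hanan 1/60; Ibtisam 1/15; Khalida 1/60; Layth 1/15; Nabil 1/60; Rashida 1/45; Samir 1/45; Umar 1/45; Zuhair 1/45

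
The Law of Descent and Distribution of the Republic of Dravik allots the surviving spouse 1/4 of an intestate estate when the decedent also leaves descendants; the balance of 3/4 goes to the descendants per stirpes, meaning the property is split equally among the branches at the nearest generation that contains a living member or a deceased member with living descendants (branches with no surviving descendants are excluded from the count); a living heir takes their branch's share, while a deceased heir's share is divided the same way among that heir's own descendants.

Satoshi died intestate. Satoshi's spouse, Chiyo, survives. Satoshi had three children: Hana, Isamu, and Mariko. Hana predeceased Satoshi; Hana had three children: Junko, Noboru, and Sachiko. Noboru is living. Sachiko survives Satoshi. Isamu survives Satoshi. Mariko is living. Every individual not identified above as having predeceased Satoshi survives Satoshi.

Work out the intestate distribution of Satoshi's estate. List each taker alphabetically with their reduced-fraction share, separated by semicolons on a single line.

Chiyo 1/4; Isamu 1/4; Junko 1/12; Mariko 1/4; Noboru 1/12; Sachiko 1/12

Chiyo, as surviving spouse, takes 1/4.
The remaining 3/4 passes to Satoshi's descendants per stirpes.
The 3/4 is divided into 3 equal shares of 1/4 among Hana, Isamu, Mariko.
Hana predeceased; the 1/4 allotted to Hana's branch passes to Hana's issue by representation.
The 1/4 is divided into 3 equal shares of 1/12 among Junko, Noboru, Sachiko.
Junko is living and takes 1/12.
Noboru is living and takes 1/12.
Sachiko is living and takes 1/12.
Isamu is living and takes 1/4.
Mariko is living and takes 1/4.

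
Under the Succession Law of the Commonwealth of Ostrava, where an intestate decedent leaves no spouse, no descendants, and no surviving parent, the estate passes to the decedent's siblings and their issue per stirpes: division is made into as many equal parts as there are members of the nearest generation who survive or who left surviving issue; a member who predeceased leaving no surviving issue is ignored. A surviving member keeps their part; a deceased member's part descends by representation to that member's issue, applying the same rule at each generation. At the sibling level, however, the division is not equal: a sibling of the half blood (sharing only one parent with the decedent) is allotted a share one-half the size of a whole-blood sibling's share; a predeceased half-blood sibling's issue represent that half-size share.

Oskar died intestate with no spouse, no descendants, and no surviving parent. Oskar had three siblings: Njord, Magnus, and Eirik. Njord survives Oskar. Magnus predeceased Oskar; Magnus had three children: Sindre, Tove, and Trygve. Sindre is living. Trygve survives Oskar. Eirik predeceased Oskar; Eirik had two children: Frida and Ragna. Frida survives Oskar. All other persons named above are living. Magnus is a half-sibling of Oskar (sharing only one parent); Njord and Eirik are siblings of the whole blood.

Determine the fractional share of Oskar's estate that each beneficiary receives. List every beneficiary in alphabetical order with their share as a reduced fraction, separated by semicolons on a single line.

No spouse, descendants, or parent survives, so the estate passes to Oskar's siblings per stirpes.
Half-blood siblings count for one-half the weight of whole-blood siblings at the initial division.
Dividing 1 in proportion to weights (total weight 5/2): Njord (weight 1) → 2/5; Magnus (weight 1/2) → 1/5; Eirik (weight 1) → 2/5.
Njord is living and takes 2/5.
Magnus predeceased; the 1/5 allotted to Magnus's branch passes to Magnus's issue by representation.
The 1/5 is divided into 3 equal shares of 1/15 among Sindre, Tove, Trygve.
Sindre is living and takes 1/15.
Tove is living and takes 1/15.
Trygve is living and takes 1/15.
Eirik predeceased; the 2/5 allotted to Eirik's branch passes to Eirik's issue by representation.
The 2/5 is divided into 2 equal shares of 1/5 among Frida, Ragna.
Frida is living and takes 1/5.
Ragna is living and takes 1/5.

Frida 1/5; Njord 2/5; Ragna 1/5; Sindre 1/15; Tove 1/15; Trygve 1/15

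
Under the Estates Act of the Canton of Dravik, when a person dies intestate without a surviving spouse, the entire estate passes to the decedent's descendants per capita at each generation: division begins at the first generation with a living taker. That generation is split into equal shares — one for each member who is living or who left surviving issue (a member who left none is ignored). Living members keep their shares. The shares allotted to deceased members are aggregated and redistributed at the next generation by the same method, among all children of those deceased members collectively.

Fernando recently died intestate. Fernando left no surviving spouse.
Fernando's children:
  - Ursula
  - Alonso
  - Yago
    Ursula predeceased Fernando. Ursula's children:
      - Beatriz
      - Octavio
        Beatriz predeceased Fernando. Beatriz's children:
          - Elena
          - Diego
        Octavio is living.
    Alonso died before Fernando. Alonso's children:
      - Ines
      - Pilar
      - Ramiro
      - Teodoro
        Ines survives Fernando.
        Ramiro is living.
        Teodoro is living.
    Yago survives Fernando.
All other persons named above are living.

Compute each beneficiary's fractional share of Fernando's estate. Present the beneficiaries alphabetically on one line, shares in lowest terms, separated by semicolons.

Diego 1/18; Elena 1/18; Ines 1/9; Octavio 1/9; Pilar 1/9; Ramiro 1/9; Teodoro 1/9; Yago 1/3

There is no surviving spouse, so the entire estate passes to Fernando's descendants per capita at each generation.
At generation 1 (Ursula, Alonso, Yago) there are 3 shares of (1)/3 = 1/3 each.
Living: Yago — each takes 1/3.
Deceased: Ursula and Alonso. Their combined 2/3 is pooled and carried to generation 2.
At generation 2 (Beatriz, Octavio, Ines, Pilar, Ramiro, Teodoro) there are 6 shares of (2/3)/6 = 1/9 each.
Living: Octavio, Ines, Pilar, Ramiro, and Teodoro — each takes 1/9.
Deceased: Beatriz. That 1/9 share is carried to generation 3.
At generation 3 (Elena, Diego) there are 2 shares of (1/9)/2 = 1/18 each.
Living: Elena and Diego — each takes 1/18.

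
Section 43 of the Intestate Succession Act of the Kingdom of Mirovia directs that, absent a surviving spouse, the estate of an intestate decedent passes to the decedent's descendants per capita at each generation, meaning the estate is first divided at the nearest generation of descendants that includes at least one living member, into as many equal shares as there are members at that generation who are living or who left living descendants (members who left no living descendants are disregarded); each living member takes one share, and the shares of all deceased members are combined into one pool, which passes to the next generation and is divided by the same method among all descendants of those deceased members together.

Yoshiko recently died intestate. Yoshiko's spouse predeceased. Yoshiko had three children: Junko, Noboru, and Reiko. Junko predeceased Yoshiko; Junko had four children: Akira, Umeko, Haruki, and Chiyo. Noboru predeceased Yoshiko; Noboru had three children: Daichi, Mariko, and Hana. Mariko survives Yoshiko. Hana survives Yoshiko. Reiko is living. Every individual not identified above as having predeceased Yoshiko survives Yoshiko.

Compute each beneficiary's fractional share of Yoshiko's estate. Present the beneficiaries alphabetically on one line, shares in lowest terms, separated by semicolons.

Akira 2/21; Chiyo 2/21; Daichi 2/21; Hana 2/21; Haruki 2/21; Mariko 2/21; Reiko 1/3; Umeko 2/21

There is no surviving spouse, so the entire estate passes to Yoshiko's descendants per capita at each generation.
At generation 1 (Junko, Noboru, Reiko) there are 3 shares of (1)/3 = 1/3 each.
Living: Reiko — each takes 1/3.
Deceased: Junko and Noboru. Their combined 2/3 is pooled and carried to generation 2.
At generation 2 (Akira, Umeko, Haruki, Chiyo, Daichi, Mariko, Hana) there are 7 shares of (2/3)/7 = 2/21 each.
Living: Akira, Umeko, Haruki, Chiyo, Daichi, Mariko, and Hana — each takes 2/21.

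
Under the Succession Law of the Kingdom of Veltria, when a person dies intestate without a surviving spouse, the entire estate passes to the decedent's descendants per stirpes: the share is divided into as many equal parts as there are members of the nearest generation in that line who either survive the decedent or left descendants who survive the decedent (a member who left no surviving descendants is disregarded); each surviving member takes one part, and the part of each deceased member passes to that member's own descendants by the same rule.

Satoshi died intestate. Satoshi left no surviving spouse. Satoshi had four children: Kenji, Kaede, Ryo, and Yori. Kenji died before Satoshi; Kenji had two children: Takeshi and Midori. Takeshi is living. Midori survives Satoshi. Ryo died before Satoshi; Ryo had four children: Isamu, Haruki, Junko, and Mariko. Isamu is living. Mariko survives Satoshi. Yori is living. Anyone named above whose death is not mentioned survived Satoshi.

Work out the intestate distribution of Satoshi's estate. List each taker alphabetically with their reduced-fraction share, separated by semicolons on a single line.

There is no surviving spouse, so the entire estate passes to Satoshi's descendants per stirpes.
The estate is divided into 4 equal shares of 1/4 among Kenji, Kaede, Ryo, Yori.
Kenji predeceased; the 1/4 allotted to Kenji's branch passes to Kenji's issue by representation.
The 1/4 is divided into 2 equal shares of 1/8 among Takeshi, Midori.
Takeshi is living and takes 1/8.
Midori is living and takes 1/8.
Kaede is living and takes 1/4.
Ryo predeceased; the 1/4 allotted to Ryo's branch passes to Ryo's issue by representation.
The 1/4 is divided into 4 equal shares of 1/16 among Isamu, Haruki, Junko, Mariko.
Isamu is living and takes 1/16.
Haruki is living and takes 1/16.
Junko is living and takes 1/16.
Mariko is living and takes 1/16.
Yori is living and takes 1/4.

Haruki 1/16; Isamu 1/16; Junko 1/16; Kaede 1/4; Mariko 1/16; Midori 1/8; Takeshi 1/8; Yori 1/4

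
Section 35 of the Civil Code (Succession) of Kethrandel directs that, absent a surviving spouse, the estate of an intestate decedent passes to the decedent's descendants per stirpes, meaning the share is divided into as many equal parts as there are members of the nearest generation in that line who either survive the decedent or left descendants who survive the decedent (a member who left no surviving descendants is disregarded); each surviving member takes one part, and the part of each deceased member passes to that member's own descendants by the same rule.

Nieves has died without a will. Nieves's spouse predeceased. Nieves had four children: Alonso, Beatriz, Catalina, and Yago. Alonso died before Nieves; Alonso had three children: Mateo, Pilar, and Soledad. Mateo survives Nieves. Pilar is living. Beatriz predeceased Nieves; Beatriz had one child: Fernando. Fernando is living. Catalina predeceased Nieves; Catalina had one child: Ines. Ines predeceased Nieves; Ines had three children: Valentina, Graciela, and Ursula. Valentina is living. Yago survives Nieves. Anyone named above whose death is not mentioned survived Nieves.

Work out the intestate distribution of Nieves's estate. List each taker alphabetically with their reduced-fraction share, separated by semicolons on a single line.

There is no surviving spouse, so the entire estate passes to Nieves's descendants per stirpes.
The estate is divided into 4 equal shares of 1/4 among Alonso, Beatriz, Catalina, Yago.
Alonso predeceased; the 1/4 allotted to Alonso's branch passes to Alonso's issue by representation.
The 1/4 is divided into 3 equal shares of 1/12 among Mateo, Pilar, Soledad.
Mateo is living and takes 1/12.
Pilar is living and takes 1/12.
Soledad is living and takes 1/12.
Beatriz predeceased; the 1/4 allotted to Beatriz's branch passes to Beatriz's issue by representation.
Fernando is the sole taker at this level and receives the full 1/4.
Catalina predeceased; the 1/4 allotted to Catalina's branch passes to Catalina's issue by representation.
Ines's line is the sole branch at this level, so the full 1/4 passes to Ines's issue by representation.
The 1/4 is divided into 3 equal shares of 1/12 among Valentina, Graciela, Ursula.
Valentina is living and takes 1/12.
Graciela is living and takes 1/12.
Ursula is living and takes 1/12.
Yago is living and takes 1/4.

Fernando 1/4; Graciela 1/12; Mateo 1/12; Pilar 1/12; Soledad 1/12; Ursula 1/12; Valentina 1/12; Yago 1/4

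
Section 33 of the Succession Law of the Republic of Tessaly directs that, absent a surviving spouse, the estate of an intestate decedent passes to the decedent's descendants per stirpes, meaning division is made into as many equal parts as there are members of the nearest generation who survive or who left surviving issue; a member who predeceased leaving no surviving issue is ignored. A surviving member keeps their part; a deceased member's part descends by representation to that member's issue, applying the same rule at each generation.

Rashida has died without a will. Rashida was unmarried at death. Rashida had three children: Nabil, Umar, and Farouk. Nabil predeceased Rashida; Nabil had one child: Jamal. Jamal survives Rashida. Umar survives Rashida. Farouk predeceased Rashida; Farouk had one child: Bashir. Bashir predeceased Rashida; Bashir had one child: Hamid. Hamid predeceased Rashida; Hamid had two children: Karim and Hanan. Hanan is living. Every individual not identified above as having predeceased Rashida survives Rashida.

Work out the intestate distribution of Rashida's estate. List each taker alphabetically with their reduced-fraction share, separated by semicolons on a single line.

Hanan 1/6; Jamal 1/3; Karim 1/6; Umar 1/3

There is no surviving spouse, so the entire estate passes to Rashida's descendants per stirpes.
The estate is divided into 3 equal shares of 1/3 among Nabil, Umar, Farouk.
Nabil predeceased; the 1/3 allotted to Nabil's branch passes to Nabil's issue by representation.
Jamal is the sole taker at this level and receives the full 1/3.
Umar is living and takes 1/3.
Farouk predeceased; the 1/3 allotted to Farouk's branch passes to Farouk's issue by representation.
Bashir's line is the sole branch at this level, so the full 1/3 passes to Bashir's issue by representation.
Hamid's line is the sole branch at this level, so the full 1/3 passes to Hamid's issue by representation.
The 1/3 is divided into 2 equal shares of 1/6 among Karim, Hanan.
Karim is living and takes 1/6.
Hanan is living and takes 1/6.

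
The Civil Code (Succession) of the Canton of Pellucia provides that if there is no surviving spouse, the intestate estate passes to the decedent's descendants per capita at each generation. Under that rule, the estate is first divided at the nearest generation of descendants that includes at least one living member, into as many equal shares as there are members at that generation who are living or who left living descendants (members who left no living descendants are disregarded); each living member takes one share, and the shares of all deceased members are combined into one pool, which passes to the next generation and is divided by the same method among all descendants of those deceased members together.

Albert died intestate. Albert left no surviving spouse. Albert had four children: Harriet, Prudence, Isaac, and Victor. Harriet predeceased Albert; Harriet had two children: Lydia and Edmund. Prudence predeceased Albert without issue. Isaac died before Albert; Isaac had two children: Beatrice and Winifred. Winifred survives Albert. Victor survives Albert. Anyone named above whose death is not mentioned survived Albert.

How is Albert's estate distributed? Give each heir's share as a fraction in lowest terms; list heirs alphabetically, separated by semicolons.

Beatrice 1/6; Edmund 1/6; Lydia 1/6; Victor 1/3; Winifred 1/6

There is no surviving spouse, so the entire estate passes to Albert's descendants per capita at each generation.
At generation 1 (Harriet, Isaac, Victor) there are 3 shares of (1)/3 = 1/3 each.
Living: Victor — each takes 1/3.
Deceased: Harriet and Isaac. Their combined 2/3 is pooled and carried to generation 2.
At generation 2 (Lydia, Edmund, Beatrice, Winifred) there are 4 shares of (2/3)/4 = 1/6 each.
Living: Lydia, Edmund, Beatrice, and Winifred — each takes 1/6.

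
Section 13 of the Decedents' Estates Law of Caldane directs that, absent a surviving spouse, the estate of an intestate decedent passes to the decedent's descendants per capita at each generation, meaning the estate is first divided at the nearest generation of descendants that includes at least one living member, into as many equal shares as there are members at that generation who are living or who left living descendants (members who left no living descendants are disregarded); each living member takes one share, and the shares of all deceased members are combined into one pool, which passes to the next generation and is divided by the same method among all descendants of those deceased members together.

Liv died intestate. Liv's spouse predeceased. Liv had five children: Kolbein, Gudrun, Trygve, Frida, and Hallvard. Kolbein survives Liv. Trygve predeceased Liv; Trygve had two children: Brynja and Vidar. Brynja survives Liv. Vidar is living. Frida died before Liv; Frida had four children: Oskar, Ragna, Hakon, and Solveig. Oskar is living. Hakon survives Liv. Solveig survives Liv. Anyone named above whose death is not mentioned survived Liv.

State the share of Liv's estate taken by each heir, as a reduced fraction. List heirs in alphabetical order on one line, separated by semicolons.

Brynja 1/15; Gudrun 1/5; Hakon 1/15; Hallvard 1/5; Kolbein 1/5; Oskar 1/15; Ragna 1/15; Solveig 1/15; Vidar 1/15

There is no surviving spouse, so the entire estate passes to Liv's descendants per capita at each generation.
At generation 1 (Kolbein, Gudrun, Trygve, Frida, Hallvard) there are 5 shares of (1)/5 = 1/5 each.
Living: Kolbein, Gudrun, and Hallvard — each takes 1/5.
Deceased: Trygve and Frida. Their combined 2/5 is pooled and carried to generation 2.
At generation 2 (Brynja, Vidar, Oskar, Ragna, Hakon, Solveig) there are 6 shares of (2/5)/6 = 1/15 each.
Living: Brynja, Vidar, Oskar, Ragna, Hakon, and Solveig — each takes 1/15.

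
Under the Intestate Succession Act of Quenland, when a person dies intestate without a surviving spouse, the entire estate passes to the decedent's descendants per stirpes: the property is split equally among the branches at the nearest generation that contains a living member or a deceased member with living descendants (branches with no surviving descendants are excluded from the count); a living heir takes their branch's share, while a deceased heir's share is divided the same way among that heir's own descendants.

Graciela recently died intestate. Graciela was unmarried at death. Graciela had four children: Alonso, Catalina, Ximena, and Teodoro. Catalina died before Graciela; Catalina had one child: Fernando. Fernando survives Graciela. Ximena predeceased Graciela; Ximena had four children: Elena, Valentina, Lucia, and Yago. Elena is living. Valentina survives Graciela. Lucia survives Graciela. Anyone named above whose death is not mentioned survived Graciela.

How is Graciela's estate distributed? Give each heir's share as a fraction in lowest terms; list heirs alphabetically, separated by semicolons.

Alonso 1/4; Elena 1/16; Fernando 1/4; Lucia 1/16; Teodoro 1/4; Valentina 1/16; Yago 1/16

There is no surviving spouse, so the entire estate passes to Graciela's descendants per stirpes.
The estate is divided into 4 equal shares of 1/4 among Alonso, Catalina, Ximena, Teodoro.
Alonso is living and takes 1/4.
Catalina predeceased; the 1/4 allotted to Catalina's branch passes to Catalina's issue by representation.
Fernando is the sole taker at this level and receives the full 1/4.
Ximena predeceased; the 1/4 allotted to Ximena's branch passes to Ximena's issue by representation.
The 1/4 is divided into 4 equal shares of 1/16 among Elena, Valentina, Lucia, Yago.
Elena is living and takes 1/16.
Valentina is living and takes 1/16.
Lucia is living and takes 1/16.
Yago is living and takes 1/16.
Teodoro is living and takes 1/4.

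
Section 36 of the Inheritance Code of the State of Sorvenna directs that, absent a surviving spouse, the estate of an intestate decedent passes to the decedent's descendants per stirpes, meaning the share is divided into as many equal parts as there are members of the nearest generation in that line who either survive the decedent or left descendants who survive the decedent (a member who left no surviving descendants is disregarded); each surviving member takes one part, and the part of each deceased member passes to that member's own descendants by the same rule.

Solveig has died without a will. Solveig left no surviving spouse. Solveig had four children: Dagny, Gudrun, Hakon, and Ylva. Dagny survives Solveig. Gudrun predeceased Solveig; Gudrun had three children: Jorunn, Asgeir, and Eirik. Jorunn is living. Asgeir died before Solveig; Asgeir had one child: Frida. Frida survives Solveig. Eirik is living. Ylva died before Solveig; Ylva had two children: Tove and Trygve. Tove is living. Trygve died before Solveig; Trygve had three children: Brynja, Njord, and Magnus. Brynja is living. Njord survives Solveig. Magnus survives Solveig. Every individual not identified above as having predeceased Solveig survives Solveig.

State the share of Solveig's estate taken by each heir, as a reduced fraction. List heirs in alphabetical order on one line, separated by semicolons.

Brynja 1/24; Dagny 1/4; Eirik 1/12; Frida 1/12; Hakon 1/4; Jorunn 1/12; Magnus 1/24; Njord 1/24; Tove 1/8

There is no surviving spouse, so the entire estate passes to Solveig's descendants per stirpes.
The estate is divided into 4 equal shares of 1/4 among Dagny, Gudrun, Hakon, Ylva.
Dagny is living and takes 1/4.
Gudrun predeceased; the 1/4 allotted to Gudrun's branch passes to Gudrun's issue by representation.
The 1/4 is divided into 3 equal shares of 1/12 among Jorunn, Asgeir, Eirik.
Jorunn is living and takes 1/12.
Asgeir predeceased; the 1/12 allotted to Asgeir's branch passes to Asgeir's issue by representation.
Frida is the sole taker at this level and receives the full 1/12.
Eirik is living and takes 1/12.
Hakon is living and takes 1/4.
Ylva predeceased; the 1/4 allotted to Ylva's branch passes to Ylva's issue by representation.
The 1/4 is divided into 2 equal shares of 1/8 among Tove, Trygve.
Tove is living and takes 1/8.
Trygve predeceased; the 1/8 allotted to Trygve's branch passes to Trygve's issue by representation.
The 1/8 is divided into 3 equal shares of 1/24 among Brynja, Njord, Magnus.
Brynja is living and takes 1/24.
Njord is living and takes 1/24.
Magnus is living and takes 1/24.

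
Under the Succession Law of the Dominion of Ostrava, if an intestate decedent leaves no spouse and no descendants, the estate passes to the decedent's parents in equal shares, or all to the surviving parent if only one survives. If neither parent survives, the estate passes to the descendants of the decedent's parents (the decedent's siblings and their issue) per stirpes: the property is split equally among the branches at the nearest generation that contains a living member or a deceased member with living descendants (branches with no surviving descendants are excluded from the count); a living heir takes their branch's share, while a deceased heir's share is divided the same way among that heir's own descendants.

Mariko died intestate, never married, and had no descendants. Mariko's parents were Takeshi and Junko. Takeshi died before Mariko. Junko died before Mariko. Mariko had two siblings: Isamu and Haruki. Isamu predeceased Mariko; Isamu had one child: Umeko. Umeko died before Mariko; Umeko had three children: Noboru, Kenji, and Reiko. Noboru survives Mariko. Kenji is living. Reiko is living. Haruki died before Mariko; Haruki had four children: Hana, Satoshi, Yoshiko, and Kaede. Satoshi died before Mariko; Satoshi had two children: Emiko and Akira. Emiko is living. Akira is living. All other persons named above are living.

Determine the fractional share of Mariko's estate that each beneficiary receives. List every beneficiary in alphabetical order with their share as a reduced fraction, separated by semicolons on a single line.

Neither parent survives and there are no descendants, so the estate passes to Mariko's siblings and their issue per stirpes.
The estate is divided into 2 equal shares of 1/2 among Isamu, Haruki.
Isamu predeceased; the 1/2 allotted to Isamu's branch passes to Isamu's issue by representation.
Umeko's line is the sole branch at this level, so the full 1/2 passes to Umeko's issue by representation.
The 1/2 is divided into 3 equal shares of 1/6 among Noboru, Kenji, Reiko.
Noboru is living and takes 1/6.
Kenji is living and takes 1/6.
Reiko is living and takes 1/6.
Haruki predeceased; the 1/2 allotted to Haruki's branch passes to Haruki's issue by representation.
The 1/2 is divided into 4 equal shares of 1/8 among Hana, Satoshi, Yoshiko, Kaede.
Hana is living and takes 1/8.
Satoshi predeceased; the 1/8 allotted to Satoshi's branch passes to Satoshi's issue by representation.
The 1/8 is divided into 2 equal shares of 1/16 among Emiko, Akira.
Emiko is living and takes 1/16.
Akira is living and takes 1/16.
Yoshiko is living and takes 1/8.
Kaede is living and takes 1/8.

Akira 1/16; Emiko 1/16; Hana 1/8; Kaede 1/8; Kenji 1/6; Noboru 1/6; Reiko 1/6; Yoshiko 1/8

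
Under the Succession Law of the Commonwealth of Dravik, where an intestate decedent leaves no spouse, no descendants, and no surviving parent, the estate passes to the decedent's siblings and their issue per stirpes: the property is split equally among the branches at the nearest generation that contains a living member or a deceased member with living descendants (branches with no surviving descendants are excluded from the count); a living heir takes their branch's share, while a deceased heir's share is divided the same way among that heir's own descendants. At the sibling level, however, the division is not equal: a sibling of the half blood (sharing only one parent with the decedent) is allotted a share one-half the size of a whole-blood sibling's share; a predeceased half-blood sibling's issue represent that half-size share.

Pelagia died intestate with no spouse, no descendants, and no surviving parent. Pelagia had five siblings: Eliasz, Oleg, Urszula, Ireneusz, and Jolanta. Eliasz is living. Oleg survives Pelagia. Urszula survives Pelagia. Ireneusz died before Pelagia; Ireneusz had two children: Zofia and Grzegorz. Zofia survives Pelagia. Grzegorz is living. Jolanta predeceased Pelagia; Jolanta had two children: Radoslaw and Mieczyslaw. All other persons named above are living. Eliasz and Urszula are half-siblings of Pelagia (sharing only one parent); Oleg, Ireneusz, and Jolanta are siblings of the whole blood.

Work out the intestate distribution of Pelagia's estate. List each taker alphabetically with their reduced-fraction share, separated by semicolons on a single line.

Eliasz 1/8; Grzegorz 1/8; Mieczyslaw 1/8; Oleg 1/4; Radoslaw 1/8; Urszula 1/8; Zofia 1/8

No spouse, descendants, or parent survives, so the estate passes to Pelagia's siblings per stirpes.
Half-blood siblings count for one-half the weight of whole-blood siblings at the initial division.
Dividing 1 in proportion to weights (total weight 4): Eliasz (weight 1/2) → 1/8; Oleg (weight 1) → 1/4; Urszula (weight 1/2) → 1/8; Ireneusz (weight 1) → 1/4; Jolanta (weight 1) → 1/4.
Eliasz is living and takes 1/8.
Oleg is living and takes 1/4.
Urszula is living and takes 1/8.
Ireneusz predeceased; the 1/4 allotted to Ireneusz's branch passes to Ireneusz's issue by representation.
The 1/4 is divided into 2 equal shares of 1/8 among Zofia, Grzegorz.
Zofia is living and takes 1/8.
Grzegorz is living and takes 1/8.
Jolanta predeceased; the 1/4 allotted to Jolanta's branch passes to Jolanta's issue by representation.
The 1/4 is divided into 2 equal shares of 1/8 among Radoslaw, Mieczyslaw.
Radoslaw is living and takes 1/8.
Mieczyslaw is living and takes 1/8.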